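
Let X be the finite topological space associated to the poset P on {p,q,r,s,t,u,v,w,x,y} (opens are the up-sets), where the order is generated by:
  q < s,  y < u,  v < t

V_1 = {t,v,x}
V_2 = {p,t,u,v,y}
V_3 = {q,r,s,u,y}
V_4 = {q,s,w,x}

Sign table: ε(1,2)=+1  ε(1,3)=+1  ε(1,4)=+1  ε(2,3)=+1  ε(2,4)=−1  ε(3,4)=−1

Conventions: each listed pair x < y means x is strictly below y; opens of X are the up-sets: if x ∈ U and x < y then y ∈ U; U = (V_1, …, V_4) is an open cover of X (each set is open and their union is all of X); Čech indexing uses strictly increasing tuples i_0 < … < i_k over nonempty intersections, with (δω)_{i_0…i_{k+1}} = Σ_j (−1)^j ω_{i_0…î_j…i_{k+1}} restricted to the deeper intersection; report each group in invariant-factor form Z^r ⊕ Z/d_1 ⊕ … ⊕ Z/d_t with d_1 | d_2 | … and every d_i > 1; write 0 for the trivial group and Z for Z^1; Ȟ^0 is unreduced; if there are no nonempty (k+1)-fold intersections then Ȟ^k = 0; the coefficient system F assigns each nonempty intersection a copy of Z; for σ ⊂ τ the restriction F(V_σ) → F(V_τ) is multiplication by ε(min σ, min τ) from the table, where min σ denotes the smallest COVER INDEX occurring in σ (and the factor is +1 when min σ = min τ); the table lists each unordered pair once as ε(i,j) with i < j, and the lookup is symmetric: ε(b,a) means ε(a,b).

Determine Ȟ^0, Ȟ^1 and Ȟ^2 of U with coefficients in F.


nerve simplices:
  V12={t,v} V14={x} V23={u,y} V34={q,s}
C dims 4,4; δ0: rk 4, SNF 1^3·2
degree 0: 4−4−0 = 0 → Ȟ^0 ≅ 0
degree 1: 4−0−4 = 0 plus torsion [2] → Ȟ^1 ≅ Z/2
degree 2: 0−0−0 = 0 → Ȟ^2 ≅ 0

Ȟ^0(U;F) ≅ 0, Ȟ^1(U;F) ≅ Z/2, Ȟ^2(U;F) ≅ 0


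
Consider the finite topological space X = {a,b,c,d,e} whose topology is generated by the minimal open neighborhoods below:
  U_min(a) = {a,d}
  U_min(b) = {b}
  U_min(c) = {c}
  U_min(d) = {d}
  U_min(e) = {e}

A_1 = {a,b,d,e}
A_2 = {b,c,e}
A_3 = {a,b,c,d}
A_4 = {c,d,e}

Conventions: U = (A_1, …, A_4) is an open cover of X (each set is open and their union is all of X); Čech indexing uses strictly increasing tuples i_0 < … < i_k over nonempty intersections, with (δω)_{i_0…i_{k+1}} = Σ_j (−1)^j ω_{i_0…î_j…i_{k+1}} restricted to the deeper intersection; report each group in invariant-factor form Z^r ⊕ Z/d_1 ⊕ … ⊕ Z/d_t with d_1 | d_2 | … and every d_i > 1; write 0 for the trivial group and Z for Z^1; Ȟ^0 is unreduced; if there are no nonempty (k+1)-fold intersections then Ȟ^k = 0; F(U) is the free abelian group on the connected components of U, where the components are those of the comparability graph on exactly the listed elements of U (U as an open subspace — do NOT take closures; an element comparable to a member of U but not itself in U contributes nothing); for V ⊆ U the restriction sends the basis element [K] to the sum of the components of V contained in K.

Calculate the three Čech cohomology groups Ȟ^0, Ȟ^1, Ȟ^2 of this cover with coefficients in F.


nerve of the cover:
  A12={b,e} A13={a,b,d} A14={d,e} A23={b,c} A24={c,e} A34={c,d}
  A123={b} A124={e} A134={d} A234={c}
components per intersection:
  A1: {a,d} {b} {e}
  A2: {b} {c} {e}
  A3: {a,d} {b} {c}
  A4: {c} {d} {e}
  A12: {b} {e}
  A13: {a,d} {b}
  A14: {d} {e}
  A23: {b} {c}
  A24: {c} {e}
  A34: {c} {d}
  A123: {b}
  A124: {e}
  A134: {d}
  A234: {c}
C dims 12,12,4; δ0: rk 8, SNF 1^8; δ1: rk 4, SNF 1^4
Ȟ^0 = (12 − 8) − 0 = 4, so Ȟ^0 ≅ Z^4
Ȟ^1 = (12 − 4) − 8 = 0, so Ȟ^1 ≅ 0
Ȟ^2 = (4 − 0) − 4 = 0, so Ȟ^2 ≅ 0

Ȟ^0 = Z^4; Ȟ^1 = 0; Ȟ^2 = 0


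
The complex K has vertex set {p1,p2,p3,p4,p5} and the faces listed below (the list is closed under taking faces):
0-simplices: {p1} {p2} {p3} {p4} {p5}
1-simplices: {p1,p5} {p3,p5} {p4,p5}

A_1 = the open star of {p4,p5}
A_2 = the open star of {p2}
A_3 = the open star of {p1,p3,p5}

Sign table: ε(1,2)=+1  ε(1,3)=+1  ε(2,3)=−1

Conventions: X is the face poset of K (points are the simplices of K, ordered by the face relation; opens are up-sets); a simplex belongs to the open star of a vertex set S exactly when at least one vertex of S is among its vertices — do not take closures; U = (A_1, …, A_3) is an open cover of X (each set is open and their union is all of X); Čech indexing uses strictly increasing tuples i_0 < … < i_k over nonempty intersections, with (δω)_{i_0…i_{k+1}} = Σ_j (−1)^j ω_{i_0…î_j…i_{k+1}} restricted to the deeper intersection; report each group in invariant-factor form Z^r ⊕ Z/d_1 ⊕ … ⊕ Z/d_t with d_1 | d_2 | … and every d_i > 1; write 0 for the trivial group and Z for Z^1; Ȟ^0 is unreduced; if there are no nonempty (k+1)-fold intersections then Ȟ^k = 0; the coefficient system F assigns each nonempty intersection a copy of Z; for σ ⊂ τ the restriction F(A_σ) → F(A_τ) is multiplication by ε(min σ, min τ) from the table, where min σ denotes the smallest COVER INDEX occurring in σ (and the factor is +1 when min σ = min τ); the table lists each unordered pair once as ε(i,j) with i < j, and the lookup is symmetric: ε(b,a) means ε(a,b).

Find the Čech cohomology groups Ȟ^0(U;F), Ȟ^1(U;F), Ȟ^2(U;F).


Ȟ^0 ≅ Z^2,  Ȟ^1 ≅ 0,  Ȟ^2 ≅ 0

intersection data:
  A1={{p4},{p5},{p1,p5},{p3,p5},{p4,p5}} A2={{p2}} A3={{p1},{p3},{p5},{p1,p5},{p3,p5},{p4,p5}}
  A13={{p5},{p1,p5},{p3,p5},{p4,p5}}
C dims 3,1; δ0: rk 1, SNF 1^1
Ȟ^0 = (3 − 1) − 0 = 2, so Ȟ^0 ≅ Z^2
Ȟ^1 = (1 − 0) − 1 = 0, so Ȟ^1 ≅ 0
Ȟ^2 = (0 − 0) − 0 = 0, so Ȟ^2 ≅ 0


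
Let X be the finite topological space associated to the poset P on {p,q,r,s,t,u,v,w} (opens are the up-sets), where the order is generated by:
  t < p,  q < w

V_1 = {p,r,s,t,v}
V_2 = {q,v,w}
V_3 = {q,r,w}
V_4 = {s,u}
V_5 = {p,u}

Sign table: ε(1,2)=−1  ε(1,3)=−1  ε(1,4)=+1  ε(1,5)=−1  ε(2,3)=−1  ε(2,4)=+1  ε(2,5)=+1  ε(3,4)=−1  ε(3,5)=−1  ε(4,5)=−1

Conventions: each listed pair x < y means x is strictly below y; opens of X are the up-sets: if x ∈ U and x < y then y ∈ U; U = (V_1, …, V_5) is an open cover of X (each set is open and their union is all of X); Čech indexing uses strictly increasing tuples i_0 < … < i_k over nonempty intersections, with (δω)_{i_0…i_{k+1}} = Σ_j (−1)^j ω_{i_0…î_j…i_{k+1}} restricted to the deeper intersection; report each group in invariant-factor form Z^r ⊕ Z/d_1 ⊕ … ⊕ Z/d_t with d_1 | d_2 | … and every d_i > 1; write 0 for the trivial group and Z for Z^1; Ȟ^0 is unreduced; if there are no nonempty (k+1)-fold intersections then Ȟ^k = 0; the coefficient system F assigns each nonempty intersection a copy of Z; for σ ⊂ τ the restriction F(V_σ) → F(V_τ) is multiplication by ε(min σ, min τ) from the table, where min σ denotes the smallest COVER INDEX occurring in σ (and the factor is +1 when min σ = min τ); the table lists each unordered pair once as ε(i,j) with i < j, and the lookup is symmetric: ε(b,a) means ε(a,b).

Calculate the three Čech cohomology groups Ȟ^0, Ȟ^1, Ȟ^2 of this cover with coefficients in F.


cover nerve:
  V12={v} V13={r} V14={s} V15={p} V23={q,w} V45={u}
C dims 5,6; δ0: rk 5, SNF 1^4·2
Ȟ^0: (5−5)−0=0 ⇒ 0
Ȟ^1: (6−0)−5=1 plus torsion [2] ⇒ Z ⊕ Z/2
Ȟ^2: (0−0)−0=0 ⇒ 0

Ȟ^0 ≅ 0, Ȟ^1 ≅ Z ⊕ Z/2, Ȟ^2 ≅ 0


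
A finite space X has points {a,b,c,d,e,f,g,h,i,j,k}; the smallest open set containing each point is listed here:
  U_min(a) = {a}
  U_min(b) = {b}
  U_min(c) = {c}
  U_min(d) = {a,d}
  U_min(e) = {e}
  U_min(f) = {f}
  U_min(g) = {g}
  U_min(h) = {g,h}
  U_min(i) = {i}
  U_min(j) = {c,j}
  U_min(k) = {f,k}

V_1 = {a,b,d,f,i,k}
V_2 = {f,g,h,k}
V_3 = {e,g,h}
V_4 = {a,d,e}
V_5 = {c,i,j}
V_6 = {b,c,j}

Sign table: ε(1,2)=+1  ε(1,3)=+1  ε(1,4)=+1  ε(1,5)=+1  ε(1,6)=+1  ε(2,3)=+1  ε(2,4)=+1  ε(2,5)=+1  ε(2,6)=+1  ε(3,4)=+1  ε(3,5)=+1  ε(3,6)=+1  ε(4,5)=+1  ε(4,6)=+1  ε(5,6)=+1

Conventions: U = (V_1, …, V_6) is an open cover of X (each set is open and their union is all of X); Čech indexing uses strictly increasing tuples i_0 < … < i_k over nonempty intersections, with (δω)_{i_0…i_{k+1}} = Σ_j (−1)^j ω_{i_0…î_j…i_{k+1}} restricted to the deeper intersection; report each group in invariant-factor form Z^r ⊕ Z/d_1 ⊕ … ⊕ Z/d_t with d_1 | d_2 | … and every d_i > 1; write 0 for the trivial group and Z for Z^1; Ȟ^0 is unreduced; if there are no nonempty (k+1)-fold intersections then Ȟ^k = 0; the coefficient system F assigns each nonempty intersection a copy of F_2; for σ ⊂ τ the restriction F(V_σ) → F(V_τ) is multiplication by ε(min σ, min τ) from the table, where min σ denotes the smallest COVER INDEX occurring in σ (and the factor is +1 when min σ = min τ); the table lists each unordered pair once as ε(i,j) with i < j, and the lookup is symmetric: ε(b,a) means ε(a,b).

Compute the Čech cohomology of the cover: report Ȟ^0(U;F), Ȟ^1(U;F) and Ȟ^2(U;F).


nerve of the cover:
  V12={f,k} V14={a,d} V15={i} V16={b} V23={g,h} V34={e} V56={c,j}
C dims 6,7; δ0: rk_F2 5
Ȟ^0 = (6 − 5) − 0 = 1, so Ȟ^0 ≅ Z/2
Ȟ^1 = (7 − 0) − 5 = 2, so Ȟ^1 ≅ Z/2 ⊕ Z/2
Ȟ^2 = (0 − 0) − 0 = 0, so Ȟ^2 ≅ 0

Ȟ^0 ≅ Z/2, Ȟ^1 ≅ Z/2 ⊕ Z/2 and Ȟ^2 ≅ 0


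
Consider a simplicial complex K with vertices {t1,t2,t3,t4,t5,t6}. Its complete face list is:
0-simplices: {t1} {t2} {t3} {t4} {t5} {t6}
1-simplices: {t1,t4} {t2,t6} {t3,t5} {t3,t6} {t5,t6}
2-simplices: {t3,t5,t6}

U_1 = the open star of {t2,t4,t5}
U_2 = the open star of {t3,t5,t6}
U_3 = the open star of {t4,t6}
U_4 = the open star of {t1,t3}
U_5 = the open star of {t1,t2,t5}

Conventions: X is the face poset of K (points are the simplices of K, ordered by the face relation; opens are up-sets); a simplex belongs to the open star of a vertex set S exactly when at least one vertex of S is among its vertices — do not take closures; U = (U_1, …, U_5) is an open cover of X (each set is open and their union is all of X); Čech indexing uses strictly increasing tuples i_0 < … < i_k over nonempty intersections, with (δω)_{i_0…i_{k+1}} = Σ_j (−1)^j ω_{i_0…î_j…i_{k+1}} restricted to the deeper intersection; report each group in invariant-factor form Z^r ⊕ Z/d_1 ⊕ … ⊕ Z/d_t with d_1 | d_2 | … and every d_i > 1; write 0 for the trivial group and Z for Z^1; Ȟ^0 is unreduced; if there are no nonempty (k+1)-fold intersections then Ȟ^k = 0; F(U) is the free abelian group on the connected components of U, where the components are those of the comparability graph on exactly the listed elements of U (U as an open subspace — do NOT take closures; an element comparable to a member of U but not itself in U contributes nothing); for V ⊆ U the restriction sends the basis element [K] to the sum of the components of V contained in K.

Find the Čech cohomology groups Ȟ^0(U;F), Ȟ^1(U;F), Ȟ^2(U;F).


nonempty intersections:
  U1={{t2},{t4},{t5},{t1,t4},{t2,t6},{t3,t5},{t5,t6},{t3,t5,t6}} U2={{t3},{t5},{t6},{t2,t6},{t3,t5},{t3,t6},{t5,t6},{t3,t5,t6}} U3={{t4},{t6},{t1,t4},{t2,t6},{t3,t6},{t5,t6},{t3,t5,t6}} U4={{t1},{t3},{t1,t4},{t3,t5},{t3,t6},{t3,t5,t6}} U5={{t1},{t2},{t5},{t1,t4},{t2,t6},{t3,t5},{t5,t6},{t3,t5,t6}}
  U12={{t5},{t2,t6},{t3,t5},{t5,t6},{t3,t5,t6}} U13={{t4},{t1,t4},{t2,t6},{t5,t6},{t3,t5,t6}} U14={{t1,t4},{t3,t5},{t3,t5,t6}} U15={{t2},{t5},{t1,t4},{t2,t6},{t3,t5},{t5,t6},{t3,t5,t6}} U23={{t6},{t2,t6},{t3,t6},{t5,t6},{t3,t5,t6}} U24={{t3},{t3,t5},{t3,t6},{t3,t5,t6}} U25={{t5},{t2,t6},{t3,t5},{t5,t6},{t3,t5,t6}} U34={{t1,t4},{t3,t6},{t3,t5,t6}} U35={{t1,t4},{t2,t6},{t5,t6},{t3,t5,t6}} U45={{t1},{t1,t4},{t3,t5},{t3,t5,t6}}
  U123={{t2,t6},{t5,t6},{t3,t5,t6}} U124={{t3,t5},{t3,t5,t6}} U125={{t5},{t2,t6},{t3,t5},{t5,t6},{t3,t5,t6}} U134={{t1,t4},{t3,t5,t6}} U135={{t1,t4},{t2,t6},{t5,t6},{t3,t5,t6}} U145={{t1,t4},{t3,t5},{t3,t5,t6}} U234={{t3,t6},{t3,t5,t6}} U235={{t2,t6},{t5,t6},{t3,t5,t6}} U245={{t3,t5},{t3,t5,t6}} U345={{t1,t4},{t3,t5,t6}}
  U1234={{t3,t5,t6}} U1235={{t2,t6},{t5,t6},{t3,t5,t6}} U1245={{t3,t5},{t3,t5,t6}} U1345={{t1,t4},{t3,t5,t6}} U2345={{t3,t5,t6}}
  U12345={{t3,t5,t6}}
components per intersection:
  U1: {{t2},{t2,t6}} {{t4},{t1,t4}} {{t5},{t3,t5},{t5,t6},{t3,t5,t6}}
  U2: {{t3},{t5},{t6},{t2,t6},{t3,t5},{t3,t6},{t5,t6},{t3,t5,t6}}
  U3: {{t4},{t1,t4}} {{t6},{t2,t6},{t3,t6},{t5,t6},{t3,t5,t6}}
  U4: {{t1},{t1,t4}} {{t3},{t3,t5},{t3,t6},{t3,t5,t6}}
  U5: {{t1},{t1,t4}} {{t2},{t2,t6}} {{t5},{t3,t5},{t5,t6},{t3,t5,t6}}
  U12: {{t5},{t3,t5},{t5,t6},{t3,t5,t6}} {{t2,t6}}
  U13: {{t4},{t1,t4}} {{t2,t6}} {{t5,t6},{t3,t5,t6}}
  U14: {{t1,t4}} {{t3,t5},{t3,t5,t6}}
  U15: {{t2},{t2,t6}} {{t5},{t3,t5},{t5,t6},{t3,t5,t6}} {{t1,t4}}
  U23: {{t6},{t2,t6},{t3,t6},{t5,t6},{t3,t5,t6}}
  U24: {{t3},{t3,t5},{t3,t6},{t3,t5,t6}}
  U25: {{t5},{t3,t5},{t5,t6},{t3,t5,t6}} {{t2,t6}}
  U34: {{t1,t4}} {{t3,t6},{t3,t5,t6}}
  U35: {{t1,t4}} {{t2,t6}} {{t5,t6},{t3,t5,t6}}
  U45: {{t1},{t1,t4}} {{t3,t5},{t3,t5,t6}}
  U123: {{t2,t6}} {{t5,t6},{t3,t5,t6}}
  U124: {{t3,t5},{t3,t5,t6}}
  U125: {{t5},{t3,t5},{t5,t6},{t3,t5,t6}} {{t2,t6}}
  U134: {{t1,t4}} {{t3,t5,t6}}
  U135: {{t1,t4}} {{t2,t6}} {{t5,t6},{t3,t5,t6}}
  U145: {{t1,t4}} {{t3,t5},{t3,t5,t6}}
  U234: {{t3,t6},{t3,t5,t6}}
  U235: {{t2,t6}} {{t5,t6},{t3,t5,t6}}
  U245: {{t3,t5},{t3,t5,t6}}
  U345: {{t1,t4}} {{t3,t5,t6}}
  U1234: {{t3,t5,t6}}
  U1235: {{t2,t6}} {{t5,t6},{t3,t5,t6}}
  U1245: {{t3,t5},{t3,t5,t6}}
  U1345: {{t1,t4}} {{t3,t5,t6}}
  U2345: {{t3,t5,t6}}
  U12345: {{t3,t5,t6}}
C dims 11,21,18,7; δ0: rk 9, SNF 1^9; δ1: rk 12, SNF 1^12; δ2: rk 6, SNF 1^6
Ȟ^0: (11−9)−0=2 ⇒ Z^2
Ȟ^1: (21−12)−9=0 ⇒ 0
Ȟ^2: (18−6)−12=0 ⇒ 0

Ȟ^0(U;F) ≅ Z^2, Ȟ^1(U;F) ≅ 0 and Ȟ^2(U;F) ≅ 0


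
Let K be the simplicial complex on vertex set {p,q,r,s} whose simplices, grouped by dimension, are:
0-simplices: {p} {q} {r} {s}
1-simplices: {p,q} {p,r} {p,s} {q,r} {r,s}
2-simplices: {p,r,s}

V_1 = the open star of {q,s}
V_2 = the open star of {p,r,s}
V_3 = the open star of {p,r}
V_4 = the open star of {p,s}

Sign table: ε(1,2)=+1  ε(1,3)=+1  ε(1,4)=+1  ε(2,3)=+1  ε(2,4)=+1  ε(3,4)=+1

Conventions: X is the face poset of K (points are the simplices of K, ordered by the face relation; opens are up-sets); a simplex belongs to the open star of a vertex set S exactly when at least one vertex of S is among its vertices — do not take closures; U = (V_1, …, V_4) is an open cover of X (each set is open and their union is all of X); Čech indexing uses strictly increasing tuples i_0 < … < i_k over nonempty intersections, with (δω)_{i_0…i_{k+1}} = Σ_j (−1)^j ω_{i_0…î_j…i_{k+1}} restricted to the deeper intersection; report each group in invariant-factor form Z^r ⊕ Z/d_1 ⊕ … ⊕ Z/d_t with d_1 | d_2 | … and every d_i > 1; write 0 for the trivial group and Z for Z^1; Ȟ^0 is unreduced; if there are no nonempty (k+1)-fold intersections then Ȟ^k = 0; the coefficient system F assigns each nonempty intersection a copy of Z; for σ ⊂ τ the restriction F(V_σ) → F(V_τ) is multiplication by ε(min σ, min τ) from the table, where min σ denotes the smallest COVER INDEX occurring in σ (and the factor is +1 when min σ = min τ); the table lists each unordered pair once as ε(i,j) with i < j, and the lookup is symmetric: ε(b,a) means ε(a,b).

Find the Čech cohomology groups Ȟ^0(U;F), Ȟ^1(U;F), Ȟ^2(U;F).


Ȟ^0(U;F) ≅ Z, Ȟ^1(U;F) ≅ 0 and Ȟ^2(U;F) ≅ 0

nerve simplices:
  V1={{q},{s},{p,q},{p,s},{q,r},{r,s},{p,r,s}} V2={{p},{r},{s},{p,q},{p,r},{p,s},{q,r},{r,s},{p,r,s}} V3={{p},{r},{p,q},{p,r},{p,s},{q,r},{r,s},{p,r,s}} V4={{p},{s},{p,q},{p,r},{p,s},{r,s},{p,r,s}}
  V12={{s},{p,q},{p,s},{q,r},{r,s},{p,r,s}} V13={{p,q},{p,s},{q,r},{r,s},{p,r,s}} V14={{s},{p,q},{p,s},{r,s},{p,r,s}} V23={{p},{r},{p,q},{p,r},{p,s},{q,r},{r,s},{p,r,s}} V24={{p},{s},{p,q},{p,r},{p,s},{r,s},{p,r,s}} V34={{p},{p,q},{p,r},{p,s},{r,s},{p,r,s}}
  V123={{p,q},{p,s},{q,r},{r,s},{p,r,s}} V124={{s},{p,q},{p,s},{r,s},{p,r,s}} V134={{p,q},{p,s},{r,s},{p,r,s}} V234={{p},{p,q},{p,r},{p,s},{r,s},{p,r,s}}
  V1234={{p,q},{p,s},{r,s},{p,r,s}}
C dims 4,6,4,1; δ0: rk 3, SNF 1^3; δ1: rk 3, SNF 1^3; δ2: rk 1, SNF 1^1
degree 0: 4−3−0 = 1 → Ȟ^0 ≅ Z
degree 1: 6−3−3 = 0 → Ȟ^1 ≅ 0
degree 2: 4−1−3 = 0 → Ȟ^2 ≅ 0


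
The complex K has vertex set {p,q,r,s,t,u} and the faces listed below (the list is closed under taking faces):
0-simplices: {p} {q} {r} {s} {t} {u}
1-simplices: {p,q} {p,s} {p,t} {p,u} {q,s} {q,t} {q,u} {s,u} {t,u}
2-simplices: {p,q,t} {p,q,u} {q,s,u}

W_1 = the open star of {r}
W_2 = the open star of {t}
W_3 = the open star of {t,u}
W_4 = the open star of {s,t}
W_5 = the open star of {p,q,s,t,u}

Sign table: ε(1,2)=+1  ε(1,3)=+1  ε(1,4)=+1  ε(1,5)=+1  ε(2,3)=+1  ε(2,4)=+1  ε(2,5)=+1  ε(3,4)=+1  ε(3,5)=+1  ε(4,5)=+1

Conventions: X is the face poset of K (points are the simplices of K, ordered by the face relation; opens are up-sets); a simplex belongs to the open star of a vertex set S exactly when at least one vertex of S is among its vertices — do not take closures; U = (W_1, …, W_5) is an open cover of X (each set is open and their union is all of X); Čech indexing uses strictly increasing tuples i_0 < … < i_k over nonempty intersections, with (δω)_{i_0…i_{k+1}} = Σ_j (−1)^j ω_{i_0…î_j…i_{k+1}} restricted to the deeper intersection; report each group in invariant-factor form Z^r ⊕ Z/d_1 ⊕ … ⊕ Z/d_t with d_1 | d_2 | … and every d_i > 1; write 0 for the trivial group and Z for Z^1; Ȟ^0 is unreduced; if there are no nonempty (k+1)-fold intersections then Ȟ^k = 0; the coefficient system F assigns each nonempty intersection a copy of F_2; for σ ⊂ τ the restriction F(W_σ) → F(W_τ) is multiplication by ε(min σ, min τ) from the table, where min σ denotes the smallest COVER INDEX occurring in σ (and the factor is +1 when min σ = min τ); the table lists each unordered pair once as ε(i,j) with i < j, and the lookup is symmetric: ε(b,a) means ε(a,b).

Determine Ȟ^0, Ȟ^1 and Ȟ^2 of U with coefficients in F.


Ȟ^0 ≅ Z/2 ⊕ Z/2, Ȟ^1 ≅ 0 and Ȟ^2 ≅ 0

intersection data:
  W1={{r}} W2={{t},{p,t},{q,t},{t,u},{p,q,t}} W3={{t},{u},{p,t},{p,u},{q,t},{q,u},{s,u},{t,u},{p,q,t},{p,q,u},{q,s,u}} W4={{s},{t},{p,s},{p,t},{q,s},{q,t},{s,u},{t,u},{p,q,t},{q,s,u}} W5={{p},{q},{s},{t},{u},{p,q},{p,s},{p,t},{p,u},{q,s},{q,t},{q,u},{s,u},{t,u},{p,q,t},{p,q,u},{q,s,u}}
  W23={{t},{p,t},{q,t},{t,u},{p,q,t}} W24={{t},{p,t},{q,t},{t,u},{p,q,t}} W25={{t},{p,t},{q,t},{t,u},{p,q,t}} W34={{t},{p,t},{q,t},{s,u},{t,u},{p,q,t},{q,s,u}} W35={{t},{u},{p,t},{p,u},{q,t},{q,u},{s,u},{t,u},{p,q,t},{p,q,u},{q,s,u}} W45={{s},{t},{p,s},{p,t},{q,s},{q,t},{s,u},{t,u},{p,q,t},{q,s,u}}
  W234={{t},{p,t},{q,t},{t,u},{p,q,t}} W235={{t},{p,t},{q,t},{t,u},{p,q,t}} W245={{t},{p,t},{q,t},{t,u},{p,q,t}} W345={{t},{p,t},{q,t},{s,u},{t,u},{p,q,t},{q,s,u}}
  W2345={{t},{p,t},{q,t},{t,u},{p,q,t}}
C dims 5,6,4,1; δ0: rk_F2 3; δ1: rk_F2 3; δ2: rk_F2 1
Ȟ^0 = (5 − 3) − 0 = 2, so Ȟ^0 ≅ Z/2 ⊕ Z/2
Ȟ^1 = (6 − 3) − 3 = 0, so Ȟ^1 ≅ 0
Ȟ^2 = (4 − 1) − 3 = 0, so Ȟ^2 ≅ 0


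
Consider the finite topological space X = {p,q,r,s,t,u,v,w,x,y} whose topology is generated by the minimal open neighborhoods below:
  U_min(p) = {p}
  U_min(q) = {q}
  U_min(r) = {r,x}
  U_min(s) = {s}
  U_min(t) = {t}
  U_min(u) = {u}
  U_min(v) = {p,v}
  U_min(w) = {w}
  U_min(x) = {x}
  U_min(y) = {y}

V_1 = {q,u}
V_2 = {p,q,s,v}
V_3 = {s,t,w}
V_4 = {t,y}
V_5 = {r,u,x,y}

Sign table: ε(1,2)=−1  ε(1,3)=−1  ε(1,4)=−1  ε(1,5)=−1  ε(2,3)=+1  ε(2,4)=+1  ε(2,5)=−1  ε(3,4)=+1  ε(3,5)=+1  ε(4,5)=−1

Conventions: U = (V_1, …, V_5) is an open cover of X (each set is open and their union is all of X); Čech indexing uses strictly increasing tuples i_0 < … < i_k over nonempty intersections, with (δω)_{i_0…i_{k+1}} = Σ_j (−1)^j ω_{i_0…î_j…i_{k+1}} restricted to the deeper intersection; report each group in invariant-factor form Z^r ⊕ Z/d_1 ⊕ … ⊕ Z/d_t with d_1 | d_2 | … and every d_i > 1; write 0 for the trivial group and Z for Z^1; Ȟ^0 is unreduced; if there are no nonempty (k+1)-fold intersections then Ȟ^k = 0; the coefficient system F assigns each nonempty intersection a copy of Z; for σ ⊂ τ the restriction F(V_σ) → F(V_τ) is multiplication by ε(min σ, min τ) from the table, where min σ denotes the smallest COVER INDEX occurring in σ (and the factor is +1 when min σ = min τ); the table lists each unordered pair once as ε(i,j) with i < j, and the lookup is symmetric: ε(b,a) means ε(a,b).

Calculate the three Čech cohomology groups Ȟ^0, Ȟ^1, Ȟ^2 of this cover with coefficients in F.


Ȟ^0 = 0, Ȟ^1 = Z/2, Ȟ^2 = 0

nerve of the cover:
  V12={q} V15={u} V23={s} V34={t} V45={y}
C dims 5,5; δ0: rk 5, SNF 1^4·2
Ȟ^0 = (5 − 5) − 0 = 0, so Ȟ^0 ≅ 0
Ȟ^1 = (5 − 0) − 5 = 0 plus torsion [2], so Ȟ^1 ≅ Z/2
Ȟ^2 = (0 − 0) − 0 = 0, so Ȟ^2 ≅ 0


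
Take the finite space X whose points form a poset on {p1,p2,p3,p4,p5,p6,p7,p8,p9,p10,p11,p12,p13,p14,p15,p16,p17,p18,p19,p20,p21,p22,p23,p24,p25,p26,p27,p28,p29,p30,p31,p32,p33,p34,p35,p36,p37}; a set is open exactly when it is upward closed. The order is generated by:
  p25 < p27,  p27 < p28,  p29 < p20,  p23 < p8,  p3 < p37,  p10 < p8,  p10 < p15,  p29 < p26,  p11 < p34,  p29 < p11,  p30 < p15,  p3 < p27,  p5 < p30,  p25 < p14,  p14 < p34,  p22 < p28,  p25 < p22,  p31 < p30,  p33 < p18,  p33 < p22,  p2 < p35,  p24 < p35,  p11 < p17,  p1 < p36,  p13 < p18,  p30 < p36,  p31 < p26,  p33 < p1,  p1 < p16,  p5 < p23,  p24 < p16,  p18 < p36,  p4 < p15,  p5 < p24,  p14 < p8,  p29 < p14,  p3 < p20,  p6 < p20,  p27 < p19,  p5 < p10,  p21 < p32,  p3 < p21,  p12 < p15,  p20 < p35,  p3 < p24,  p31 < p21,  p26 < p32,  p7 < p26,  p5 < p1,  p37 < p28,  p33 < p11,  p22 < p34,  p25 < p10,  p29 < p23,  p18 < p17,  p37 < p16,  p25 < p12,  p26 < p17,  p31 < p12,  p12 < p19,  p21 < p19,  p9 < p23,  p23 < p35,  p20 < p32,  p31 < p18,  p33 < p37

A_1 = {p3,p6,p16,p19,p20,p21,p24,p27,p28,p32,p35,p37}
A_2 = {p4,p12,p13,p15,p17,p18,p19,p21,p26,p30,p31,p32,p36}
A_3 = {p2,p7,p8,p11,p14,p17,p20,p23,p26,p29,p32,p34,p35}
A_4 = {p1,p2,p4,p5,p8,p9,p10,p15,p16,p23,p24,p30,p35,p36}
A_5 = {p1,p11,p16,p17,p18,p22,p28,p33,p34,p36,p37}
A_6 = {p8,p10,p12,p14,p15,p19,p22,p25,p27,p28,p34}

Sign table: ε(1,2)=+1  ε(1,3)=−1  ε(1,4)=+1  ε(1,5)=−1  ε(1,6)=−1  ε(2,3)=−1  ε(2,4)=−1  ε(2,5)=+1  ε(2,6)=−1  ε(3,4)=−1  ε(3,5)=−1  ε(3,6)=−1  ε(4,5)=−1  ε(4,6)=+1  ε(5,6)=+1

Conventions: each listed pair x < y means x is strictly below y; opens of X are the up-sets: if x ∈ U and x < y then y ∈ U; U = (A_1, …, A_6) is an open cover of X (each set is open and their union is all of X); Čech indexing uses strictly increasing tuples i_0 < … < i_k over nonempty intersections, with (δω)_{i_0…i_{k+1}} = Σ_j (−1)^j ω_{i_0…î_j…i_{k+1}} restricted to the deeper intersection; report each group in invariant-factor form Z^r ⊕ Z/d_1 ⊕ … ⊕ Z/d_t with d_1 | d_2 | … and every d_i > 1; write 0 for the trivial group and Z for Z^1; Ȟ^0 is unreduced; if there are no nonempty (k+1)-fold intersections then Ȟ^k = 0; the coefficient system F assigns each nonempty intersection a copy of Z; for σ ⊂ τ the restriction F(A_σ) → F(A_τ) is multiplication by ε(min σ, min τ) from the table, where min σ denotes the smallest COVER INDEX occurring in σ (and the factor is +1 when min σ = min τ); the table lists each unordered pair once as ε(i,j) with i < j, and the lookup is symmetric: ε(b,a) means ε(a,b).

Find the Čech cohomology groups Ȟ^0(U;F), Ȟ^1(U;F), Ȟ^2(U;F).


Ȟ^0(U;F) ≅ 0, Ȟ^1(U;F) ≅ Z/2 and Ȟ^2(U;F) ≅ Z

nonempty overlaps:
  A12={p19,p21,p32} A13={p20,p32,p35} A14={p16,p24,p35} A15={p16,p28,p37} A16={p19,p27,p28} A23={p17,p26,p32} A24={p4,p15,p30,p36} A25={p17,p18,p36} A26={p12,p15,p19} A34={p2,p8,p23,p35} A35={p11,p17,p34} A36={p8,p14,p34} A45={p1,p16,p36} A46={p8,p10,p15} A56={p22,p28,p34}
  A123={p32} A126={p19} A134={p35} A145={p16} A156={p28} A235={p17} A245={p36} A246={p15} A346={p8} A356={p34}
C dims 6,15,10; δ0: rk 6, SNF 1^5·2; δ1: rk 9, SNF 1^9
degree 0: 6−6−0 = 0 → Ȟ^0 ≅ 0
degree 1: 15−9−6 = 0 plus torsion [2] → Ȟ^1 ≅ Z/2
degree 2: 10−0−9 = 1 → Ȟ^2 ≅ Z


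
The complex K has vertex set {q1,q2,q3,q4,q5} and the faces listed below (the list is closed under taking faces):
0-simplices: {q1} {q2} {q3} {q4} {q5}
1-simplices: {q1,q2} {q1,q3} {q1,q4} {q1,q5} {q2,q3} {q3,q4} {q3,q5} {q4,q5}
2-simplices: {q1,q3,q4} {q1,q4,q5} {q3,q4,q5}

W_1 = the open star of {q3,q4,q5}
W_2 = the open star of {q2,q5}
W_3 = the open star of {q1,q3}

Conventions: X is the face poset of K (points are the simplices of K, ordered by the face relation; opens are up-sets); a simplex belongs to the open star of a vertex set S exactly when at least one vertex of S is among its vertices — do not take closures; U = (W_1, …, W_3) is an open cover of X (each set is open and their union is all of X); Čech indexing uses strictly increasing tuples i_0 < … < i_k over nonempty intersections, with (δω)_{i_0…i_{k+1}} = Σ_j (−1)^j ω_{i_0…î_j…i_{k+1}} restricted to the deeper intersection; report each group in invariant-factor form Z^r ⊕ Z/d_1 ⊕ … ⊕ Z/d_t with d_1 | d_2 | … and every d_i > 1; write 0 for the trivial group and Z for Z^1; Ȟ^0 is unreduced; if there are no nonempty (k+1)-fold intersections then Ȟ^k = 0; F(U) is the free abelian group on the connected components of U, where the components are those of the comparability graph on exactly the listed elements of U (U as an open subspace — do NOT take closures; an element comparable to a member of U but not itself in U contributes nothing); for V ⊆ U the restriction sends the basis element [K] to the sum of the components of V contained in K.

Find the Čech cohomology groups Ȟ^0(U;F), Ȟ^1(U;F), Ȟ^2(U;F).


Ȟ^0(U;F) ≅ Z; Ȟ^1(U;F) ≅ Z; Ȟ^2(U;F) ≅ 0

nerve of the cover:
  W1={{q3},{q4},{q5},{q1,q3},{q1,q4},{q1,q5},{q2,q3},{q3,q4},{q3,q5},{q4,q5},{q1,q3,q4},{q1,q4,q5},{q3,q4,q5}} W2={{q2},{q5},{q1,q2},{q1,q5},{q2,q3},{q3,q5},{q4,q5},{q1,q4,q5},{q3,q4,q5}} W3={{q1},{q3},{q1,q2},{q1,q3},{q1,q4},{q1,q5},{q2,q3},{q3,q4},{q3,q5},{q1,q3,q4},{q1,q4,q5},{q3,q4,q5}}
  W12={{q5},{q1,q5},{q2,q3},{q3,q5},{q4,q5},{q1,q4,q5},{q3,q4,q5}} W13={{q3},{q1,q3},{q1,q4},{q1,q5},{q2,q3},{q3,q4},{q3,q5},{q1,q3,q4},{q1,q4,q5},{q3,q4,q5}} W23={{q1,q2},{q1,q5},{q2,q3},{q3,q5},{q1,q4,q5},{q3,q4,q5}}
  W123={{q1,q5},{q2,q3},{q3,q5},{q1,q4,q5},{q3,q4,q5}}
components per intersection:
  W1: {{q3},{q4},{q5},{q1,q3},{q1,q4},{q1,q5},{q2,q3},{q3,q4},{q3,q5},{q4,q5},{q1,q3,q4},{q1,q4,q5},{q3,q4,q5}}
  W2: {{q2},{q1,q2},{q2,q3}} {{q5},{q1,q5},{q3,q5},{q4,q5},{q1,q4,q5},{q3,q4,q5}}
  W3: {{q1},{q3},{q1,q2},{q1,q3},{q1,q4},{q1,q5},{q2,q3},{q3,q4},{q3,q5},{q1,q3,q4},{q1,q4,q5},{q3,q4,q5}}
  W12: {{q5},{q1,q5},{q3,q5},{q4,q5},{q1,q4,q5},{q3,q4,q5}} {{q2,q3}}
  W13: {{q3},{q1,q3},{q1,q4},{q1,q5},{q2,q3},{q3,q4},{q3,q5},{q1,q3,q4},{q1,q4,q5},{q3,q4,q5}}
  W23: {{q1,q2}} {{q1,q5},{q1,q4,q5}} {{q2,q3}} {{q3,q5},{q3,q4,q5}}
  W123: {{q1,q5},{q1,q4,q5}} {{q2,q3}} {{q3,q5},{q3,q4,q5}}
C dims 4,7,3; δ0: rk 3, SNF 1^3; δ1: rk 3, SNF 1^3
Ȟ^0 = (4 − 3) − 0 = 1, so Ȟ^0 ≅ Z
Ȟ^1 = (7 − 3) − 3 = 1, so Ȟ^1 ≅ Z
Ȟ^2 = (3 − 0) − 3 = 0, so Ȟ^2 ≅ 0


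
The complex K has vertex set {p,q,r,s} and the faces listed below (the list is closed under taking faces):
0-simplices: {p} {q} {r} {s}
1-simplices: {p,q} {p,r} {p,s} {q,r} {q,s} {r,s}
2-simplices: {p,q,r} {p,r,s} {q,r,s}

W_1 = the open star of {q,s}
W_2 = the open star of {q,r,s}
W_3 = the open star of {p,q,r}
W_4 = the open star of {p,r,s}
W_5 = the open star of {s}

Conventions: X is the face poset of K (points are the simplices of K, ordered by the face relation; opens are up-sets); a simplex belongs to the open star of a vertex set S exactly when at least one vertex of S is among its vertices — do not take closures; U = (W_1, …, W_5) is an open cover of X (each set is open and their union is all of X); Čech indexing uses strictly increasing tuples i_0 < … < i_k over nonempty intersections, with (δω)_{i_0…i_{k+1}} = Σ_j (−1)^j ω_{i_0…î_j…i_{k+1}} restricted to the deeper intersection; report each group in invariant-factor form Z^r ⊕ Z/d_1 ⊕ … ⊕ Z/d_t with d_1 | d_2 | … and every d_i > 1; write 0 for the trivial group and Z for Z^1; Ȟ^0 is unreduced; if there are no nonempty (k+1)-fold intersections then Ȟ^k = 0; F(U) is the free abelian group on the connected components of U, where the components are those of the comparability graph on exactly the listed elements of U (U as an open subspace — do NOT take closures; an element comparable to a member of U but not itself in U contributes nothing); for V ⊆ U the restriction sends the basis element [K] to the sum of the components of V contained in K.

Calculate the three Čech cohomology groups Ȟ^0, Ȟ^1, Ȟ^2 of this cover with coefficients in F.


Ȟ^0(U;F) ≅ Z,  Ȟ^1(U;F) ≅ 0,  Ȟ^2(U;F) ≅ 0

nerve simplices:
  W1={{q},{s},{p,q},{p,s},{q,r},{q,s},{r,s},{p,q,r},{p,r,s},{q,r,s}} W2={{q},{r},{s},{p,q},{p,r},{p,s},{q,r},{q,s},{r,s},{p,q,r},{p,r,s},{q,r,s}} W3={{p},{q},{r},{p,q},{p,r},{p,s},{q,r},{q,s},{r,s},{p,q,r},{p,r,s},{q,r,s}} W4={{p},{r},{s},{p,q},{p,r},{p,s},{q,r},{q,s},{r,s},{p,q,r},{p,r,s},{q,r,s}} W5={{s},{p,s},{q,s},{r,s},{p,r,s},{q,r,s}}
  W12={{q},{s},{p,q},{p,s},{q,r},{q,s},{r,s},{p,q,r},{p,r,s},{q,r,s}} W13={{q},{p,q},{p,s},{q,r},{q,s},{r,s},{p,q,r},{p,r,s},{q,r,s}} W14={{s},{p,q},{p,s},{q,r},{q,s},{r,s},{p,q,r},{p,r,s},{q,r,s}} W15={{s},{p,s},{q,s},{r,s},{p,r,s},{q,r,s}} W23={{q},{r},{p,q},{p,r},{p,s},{q,r},{q,s},{r,s},{p,q,r},{p,r,s},{q,r,s}} W24={{r},{s},{p,q},{p,r},{p,s},{q,r},{q,s},{r,s},{p,q,r},{p,r,s},{q,r,s}} W25={{s},{p,s},{q,s},{r,s},{p,r,s},{q,r,s}} W34={{p},{r},{p,q},{p,r},{p,s},{q,r},{q,s},{r,s},{p,q,r},{p,r,s},{q,r,s}} W35={{p,s},{q,s},{r,s},{p,r,s},{q,r,s}} W45={{s},{p,s},{q,s},{r,s},{p,r,s},{q,r,s}}
  W123={{q},{p,q},{p,s},{q,r},{q,s},{r,s},{p,q,r},{p,r,s},{q,r,s}} W124={{s},{p,q},{p,s},{q,r},{q,s},{r,s},{p,q,r},{p,r,s},{q,r,s}} W125={{s},{p,s},{q,s},{r,s},{p,r,s},{q,r,s}} W134={{p,q},{p,s},{q,r},{q,s},{r,s},{p,q,r},{p,r,s},{q,r,s}} W135={{p,s},{q,s},{r,s},{p,r,s},{q,r,s}} W145={{s},{p,s},{q,s},{r,s},{p,r,s},{q,r,s}} W234={{r},{p,q},{p,r},{p,s},{q,r},{q,s},{r,s},{p,q,r},{p,r,s},{q,r,s}} W235={{p,s},{q,s},{r,s},{p,r,s},{q,r,s}} W245={{s},{p,s},{q,s},{r,s},{p,r,s},{q,r,s}} W345={{p,s},{q,s},{r,s},{p,r,s},{q,r,s}}
  W1234={{p,q},{p,s},{q,r},{q,s},{r,s},{p,q,r},{p,r,s},{q,r,s}} W1235={{p,s},{q,s},{r,s},{p,r,s},{q,r,s}} W1245={{s},{p,s},{q,s},{r,s},{p,r,s},{q,r,s}} W1345={{p,s},{q,s},{r,s},{p,r,s},{q,r,s}} W2345={{p,s},{q,s},{r,s},{p,r,s},{q,r,s}}
  W12345={{p,s},{q,s},{r,s},{p,r,s},{q,r,s}}
components per intersection:
  W1: {{q},{s},{p,q},{p,s},{q,r},{q,s},{r,s},{p,q,r},{p,r,s},{q,r,s}}
  W2: {{q},{r},{s},{p,q},{p,r},{p,s},{q,r},{q,s},{r,s},{p,q,r},{p,r,s},{q,r,s}}
  W3: {{p},{q},{r},{p,q},{p,r},{p,s},{q,r},{q,s},{r,s},{p,q,r},{p,r,s},{q,r,s}}
  W4: {{p},{r},{s},{p,q},{p,r},{p,s},{q,r},{q,s},{r,s},{p,q,r},{p,r,s},{q,r,s}}
  W5: {{s},{p,s},{q,s},{r,s},{p,r,s},{q,r,s}}
  W12: {{q},{s},{p,q},{p,s},{q,r},{q,s},{r,s},{p,q,r},{p,r,s},{q,r,s}}
  W13: {{q},{p,q},{p,s},{q,r},{q,s},{r,s},{p,q,r},{p,r,s},{q,r,s}}
  W14: {{s},{p,q},{p,s},{q,r},{q,s},{r,s},{p,q,r},{p,r,s},{q,r,s}}
  W15: {{s},{p,s},{q,s},{r,s},{p,r,s},{q,r,s}}
  W23: {{q},{r},{p,q},{p,r},{p,s},{q,r},{q,s},{r,s},{p,q,r},{p,r,s},{q,r,s}}
  W24: {{r},{s},{p,q},{p,r},{p,s},{q,r},{q,s},{r,s},{p,q,r},{p,r,s},{q,r,s}}
  W25: {{s},{p,s},{q,s},{r,s},{p,r,s},{q,r,s}}
  W34: {{p},{r},{p,q},{p,r},{p,s},{q,r},{q,s},{r,s},{p,q,r},{p,r,s},{q,r,s}}
  W35: {{p,s},{q,s},{r,s},{p,r,s},{q,r,s}}
  W45: {{s},{p,s},{q,s},{r,s},{p,r,s},{q,r,s}}
  W123: {{q},{p,q},{p,s},{q,r},{q,s},{r,s},{p,q,r},{p,r,s},{q,r,s}}
  W124: {{s},{p,q},{p,s},{q,r},{q,s},{r,s},{p,q,r},{p,r,s},{q,r,s}}
  W125: {{s},{p,s},{q,s},{r,s},{p,r,s},{q,r,s}}
  W134: {{p,q},{p,s},{q,r},{q,s},{r,s},{p,q,r},{p,r,s},{q,r,s}}
  W135: {{p,s},{q,s},{r,s},{p,r,s},{q,r,s}}
  W145: {{s},{p,s},{q,s},{r,s},{p,r,s},{q,r,s}}
  W234: {{r},{p,q},{p,r},{p,s},{q,r},{q,s},{r,s},{p,q,r},{p,r,s},{q,r,s}}
  W235: {{p,s},{q,s},{r,s},{p,r,s},{q,r,s}}
  W245: {{s},{p,s},{q,s},{r,s},{p,r,s},{q,r,s}}
  W345: {{p,s},{q,s},{r,s},{p,r,s},{q,r,s}}
  W1234: {{p,q},{p,s},{q,r},{q,s},{r,s},{p,q,r},{p,r,s},{q,r,s}}
  W1235: {{p,s},{q,s},{r,s},{p,r,s},{q,r,s}}
  W1245: {{s},{p,s},{q,s},{r,s},{p,r,s},{q,r,s}}
  W1345: {{p,s},{q,s},{r,s},{p,r,s},{q,r,s}}
  W2345: {{p,s},{q,s},{r,s},{p,r,s},{q,r,s}}
  W12345: {{p,s},{q,s},{r,s},{p,r,s},{q,r,s}}
C dims 5,10,10,5; δ0: rk 4, SNF 1^4; δ1: rk 6, SNF 1^6; δ2: rk 4, SNF 1^4
degree 0: 5−4−0 = 1 → Ȟ^0 ≅ Z
degree 1: 10−6−4 = 0 → Ȟ^1 ≅ 0
degree 2: 10−4−6 = 0 → Ȟ^2 ≅ 0


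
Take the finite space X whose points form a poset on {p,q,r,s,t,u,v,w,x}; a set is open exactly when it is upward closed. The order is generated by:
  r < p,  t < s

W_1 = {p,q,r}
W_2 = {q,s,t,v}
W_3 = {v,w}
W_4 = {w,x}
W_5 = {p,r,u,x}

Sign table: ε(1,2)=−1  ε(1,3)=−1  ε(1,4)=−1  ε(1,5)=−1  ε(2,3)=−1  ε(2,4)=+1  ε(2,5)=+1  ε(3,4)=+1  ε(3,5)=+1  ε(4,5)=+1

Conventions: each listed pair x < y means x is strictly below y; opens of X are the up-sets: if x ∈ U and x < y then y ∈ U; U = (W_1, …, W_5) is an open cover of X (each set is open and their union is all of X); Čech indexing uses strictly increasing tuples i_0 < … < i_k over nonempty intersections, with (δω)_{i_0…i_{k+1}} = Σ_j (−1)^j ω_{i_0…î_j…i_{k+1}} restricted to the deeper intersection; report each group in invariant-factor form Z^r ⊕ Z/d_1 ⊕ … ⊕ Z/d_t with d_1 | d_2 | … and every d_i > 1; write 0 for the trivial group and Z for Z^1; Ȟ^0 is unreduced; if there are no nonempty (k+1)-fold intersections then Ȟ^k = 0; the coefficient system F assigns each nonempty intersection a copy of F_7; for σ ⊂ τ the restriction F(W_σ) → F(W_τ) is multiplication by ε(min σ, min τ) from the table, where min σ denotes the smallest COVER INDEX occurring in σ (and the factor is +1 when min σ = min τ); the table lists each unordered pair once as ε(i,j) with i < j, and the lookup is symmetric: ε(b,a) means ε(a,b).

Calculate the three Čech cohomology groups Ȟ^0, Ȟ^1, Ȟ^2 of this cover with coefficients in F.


Ȟ^0 ≅ 0, Ȟ^1 ≅ 0, Ȟ^2 ≅ 0

nonempty intersections:
  W12={q} W15={p,r} W23={v} W34={w} W45={x}
C dims 5,5; δ0: rk_F7 5
Ȟ^0: (5−5)−0=0 ⇒ 0
Ȟ^1: (5−0)−5=0 ⇒ 0
Ȟ^2: (0−0)−0=0 ⇒ 0


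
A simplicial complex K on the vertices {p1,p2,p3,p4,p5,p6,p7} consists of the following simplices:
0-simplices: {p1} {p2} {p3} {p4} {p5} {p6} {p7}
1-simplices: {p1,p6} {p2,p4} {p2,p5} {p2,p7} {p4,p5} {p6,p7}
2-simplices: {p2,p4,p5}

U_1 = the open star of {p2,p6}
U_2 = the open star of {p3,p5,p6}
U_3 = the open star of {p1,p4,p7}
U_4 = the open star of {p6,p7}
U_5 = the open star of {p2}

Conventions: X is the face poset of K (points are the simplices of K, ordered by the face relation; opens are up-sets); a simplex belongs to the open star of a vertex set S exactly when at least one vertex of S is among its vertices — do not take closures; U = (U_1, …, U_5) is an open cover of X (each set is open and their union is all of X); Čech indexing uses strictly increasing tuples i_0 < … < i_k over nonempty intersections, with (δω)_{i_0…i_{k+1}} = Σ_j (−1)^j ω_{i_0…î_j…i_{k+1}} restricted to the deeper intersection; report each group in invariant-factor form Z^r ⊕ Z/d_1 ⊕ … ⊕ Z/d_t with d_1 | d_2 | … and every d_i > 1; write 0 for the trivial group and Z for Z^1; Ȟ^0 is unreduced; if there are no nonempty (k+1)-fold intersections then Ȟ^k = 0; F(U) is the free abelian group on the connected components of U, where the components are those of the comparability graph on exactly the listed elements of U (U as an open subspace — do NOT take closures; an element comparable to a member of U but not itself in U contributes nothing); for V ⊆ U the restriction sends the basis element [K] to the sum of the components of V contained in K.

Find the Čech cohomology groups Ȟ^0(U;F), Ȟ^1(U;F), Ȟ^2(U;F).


Ȟ^0 = Z^2, Ȟ^1 = 0, Ȟ^2 = 0

nerve simplices:
  U1={{p2},{p6},{p1,p6},{p2,p4},{p2,p5},{p2,p7},{p6,p7},{p2,p4,p5}} U2={{p3},{p5},{p6},{p1,p6},{p2,p5},{p4,p5},{p6,p7},{p2,p4,p5}} U3={{p1},{p4},{p7},{p1,p6},{p2,p4},{p2,p7},{p4,p5},{p6,p7},{p2,p4,p5}} U4={{p6},{p7},{p1,p6},{p2,p7},{p6,p7}} U5={{p2},{p2,p4},{p2,p5},{p2,p7},{p2,p4,p5}}
  U12={{p6},{p1,p6},{p2,p5},{p6,p7},{p2,p4,p5}} U13={{p1,p6},{p2,p4},{p2,p7},{p6,p7},{p2,p4,p5}} U14={{p6},{p1,p6},{p2,p7},{p6,p7}} U15={{p2},{p2,p4},{p2,p5},{p2,p7},{p2,p4,p5}} U23={{p1,p6},{p4,p5},{p6,p7},{p2,p4,p5}} U24={{p6},{p1,p6},{p6,p7}} U25={{p2,p5},{p2,p4,p5}} U34={{p7},{p1,p6},{p2,p7},{p6,p7}} U35={{p2,p4},{p2,p7},{p2,p4,p5}} U45={{p2,p7}}
  U123={{p1,p6},{p6,p7},{p2,p4,p5}} U124={{p6},{p1,p6},{p6,p7}} U125={{p2,p5},{p2,p4,p5}} U134={{p1,p6},{p2,p7},{p6,p7}} U135={{p2,p4},{p2,p7},{p2,p4,p5}} U145={{p2,p7}} U234={{p1,p6},{p6,p7}} U235={{p2,p4,p5}} U345={{p2,p7}}
  U1234={{p1,p6},{p6,p7}} U1235={{p2,p4,p5}} U1345={{p2,p7}}
components per intersection:
  U1: {{p2},{p2,p4},{p2,p5},{p2,p7},{p2,p4,p5}} {{p6},{p1,p6},{p6,p7}}
  U2: {{p3}} {{p5},{p2,p5},{p4,p5},{p2,p4,p5}} {{p6},{p1,p6},{p6,p7}}
  U3: {{p1},{p1,p6}} {{p4},{p2,p4},{p4,p5},{p2,p4,p5}} {{p7},{p2,p7},{p6,p7}}
  U4: {{p6},{p7},{p1,p6},{p2,p7},{p6,p7}}
  U5: {{p2},{p2,p4},{p2,p5},{p2,p7},{p2,p4,p5}}
  U12: {{p6},{p1,p6},{p6,p7}} {{p2,p5},{p2,p4,p5}}
  U13: {{p1,p6}} {{p2,p4},{p2,p4,p5}} {{p2,p7}} {{p6,p7}}
  U14: {{p6},{p1,p6},{p6,p7}} {{p2,p7}}
  U15: {{p2},{p2,p4},{p2,p5},{p2,p7},{p2,p4,p5}}
  U23: {{p1,p6}} {{p4,p5},{p2,p4,p5}} {{p6,p7}}
  U24: {{p6},{p1,p6},{p6,p7}}
  U25: {{p2,p5},{p2,p4,p5}}
  U34: {{p7},{p2,p7},{p6,p7}} {{p1,p6}}
  U35: {{p2,p4},{p2,p4,p5}} {{p2,p7}}
  U45: {{p2,p7}}
  U123: {{p1,p6}} {{p6,p7}} {{p2,p4,p5}}
  U124: {{p6},{p1,p6},{p6,p7}}
  U125: {{p2,p5},{p2,p4,p5}}
  U134: {{p1,p6}} {{p2,p7}} {{p6,p7}}
  U135: {{p2,p4},{p2,p4,p5}} {{p2,p7}}
  U145: {{p2,p7}}
  U234: {{p1,p6}} {{p6,p7}}
  U235: {{p2,p4,p5}}
  U345: {{p2,p7}}
  U1234: {{p1,p6}} {{p6,p7}}
  U1235: {{p2,p4,p5}}
  U1345: {{p2,p7}}
C dims 10,19,15,4; δ0: rk 8, SNF 1^8; δ1: rk 11, SNF 1^11; δ2: rk 4, SNF 1^4
degree 0: 10−8−0 = 2 → Ȟ^0 ≅ Z^2
degree 1: 19−11−8 = 0 → Ȟ^1 ≅ 0
degree 2: 15−4−11 = 0 → Ȟ^2 ≅ 0


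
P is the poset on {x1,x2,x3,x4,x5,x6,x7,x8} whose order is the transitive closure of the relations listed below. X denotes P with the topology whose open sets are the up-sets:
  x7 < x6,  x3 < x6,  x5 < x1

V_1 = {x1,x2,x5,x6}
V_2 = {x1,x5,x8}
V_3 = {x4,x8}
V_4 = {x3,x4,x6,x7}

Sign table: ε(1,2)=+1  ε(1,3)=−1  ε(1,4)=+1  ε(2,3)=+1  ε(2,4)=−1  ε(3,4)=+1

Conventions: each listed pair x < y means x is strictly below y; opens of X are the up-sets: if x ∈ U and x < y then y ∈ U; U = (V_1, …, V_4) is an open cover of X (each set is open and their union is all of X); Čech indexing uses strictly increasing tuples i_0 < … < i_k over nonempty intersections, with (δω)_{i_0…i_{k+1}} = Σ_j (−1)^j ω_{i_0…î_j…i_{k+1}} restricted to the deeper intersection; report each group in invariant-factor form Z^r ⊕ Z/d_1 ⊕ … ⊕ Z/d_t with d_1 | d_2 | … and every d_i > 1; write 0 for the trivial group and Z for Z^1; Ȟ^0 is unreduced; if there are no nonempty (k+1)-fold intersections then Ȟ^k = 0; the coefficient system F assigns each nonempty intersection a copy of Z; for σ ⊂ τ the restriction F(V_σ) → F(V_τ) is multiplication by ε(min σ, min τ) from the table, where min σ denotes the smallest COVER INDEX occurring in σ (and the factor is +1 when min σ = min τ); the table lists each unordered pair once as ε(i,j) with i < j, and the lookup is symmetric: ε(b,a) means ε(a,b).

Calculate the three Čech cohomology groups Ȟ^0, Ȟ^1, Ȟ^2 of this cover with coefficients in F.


intersection data:
  V12={x1,x5} V14={x6} V23={x8} V34={x4}
C dims 4,4; δ0: rk 3, SNF 1^3
Ȟ^0 = (4 − 3) − 0 = 1, so Ȟ^0 ≅ Z
Ȟ^1 = (4 − 0) − 3 = 1, so Ȟ^1 ≅ Z
Ȟ^2 = (0 − 0) − 0 = 0, so Ȟ^2 ≅ 0

Ȟ^0 ≅ Z, Ȟ^1 ≅ Z and Ȟ^2 ≅ 0


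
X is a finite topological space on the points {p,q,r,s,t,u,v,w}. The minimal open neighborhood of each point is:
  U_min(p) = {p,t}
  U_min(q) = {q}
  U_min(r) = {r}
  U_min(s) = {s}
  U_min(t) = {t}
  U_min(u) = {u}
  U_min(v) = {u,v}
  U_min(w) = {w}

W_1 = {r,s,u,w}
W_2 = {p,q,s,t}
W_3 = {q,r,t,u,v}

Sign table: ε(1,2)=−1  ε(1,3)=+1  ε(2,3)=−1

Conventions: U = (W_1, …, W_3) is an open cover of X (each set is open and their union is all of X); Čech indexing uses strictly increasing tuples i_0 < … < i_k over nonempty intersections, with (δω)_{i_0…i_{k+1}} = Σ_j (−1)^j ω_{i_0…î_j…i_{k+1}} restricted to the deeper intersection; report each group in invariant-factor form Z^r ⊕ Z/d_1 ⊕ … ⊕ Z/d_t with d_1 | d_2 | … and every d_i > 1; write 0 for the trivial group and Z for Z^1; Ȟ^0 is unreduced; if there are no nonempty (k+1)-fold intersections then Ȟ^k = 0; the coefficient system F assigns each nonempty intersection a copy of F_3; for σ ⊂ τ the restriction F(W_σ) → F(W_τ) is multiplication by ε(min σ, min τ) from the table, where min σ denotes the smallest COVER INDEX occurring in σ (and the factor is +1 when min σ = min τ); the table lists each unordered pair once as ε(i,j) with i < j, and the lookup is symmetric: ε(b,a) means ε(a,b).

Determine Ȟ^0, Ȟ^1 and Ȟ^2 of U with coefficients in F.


Ȟ^0 ≅ Z/3,  Ȟ^1 ≅ Z/3,  Ȟ^2 ≅ 0

intersection data:
  W12={s} W13={r,u} W23={q,t}
C dims 3,3; δ0: rk_F3 2
Ȟ^0 = (3 − 2) − 0 = 1, so Ȟ^0 ≅ Z/3
Ȟ^1 = (3 − 0) − 2 = 1, so Ȟ^1 ≅ Z/3
Ȟ^2 = (0 − 0) − 0 = 0, so Ȟ^2 ≅ 0
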